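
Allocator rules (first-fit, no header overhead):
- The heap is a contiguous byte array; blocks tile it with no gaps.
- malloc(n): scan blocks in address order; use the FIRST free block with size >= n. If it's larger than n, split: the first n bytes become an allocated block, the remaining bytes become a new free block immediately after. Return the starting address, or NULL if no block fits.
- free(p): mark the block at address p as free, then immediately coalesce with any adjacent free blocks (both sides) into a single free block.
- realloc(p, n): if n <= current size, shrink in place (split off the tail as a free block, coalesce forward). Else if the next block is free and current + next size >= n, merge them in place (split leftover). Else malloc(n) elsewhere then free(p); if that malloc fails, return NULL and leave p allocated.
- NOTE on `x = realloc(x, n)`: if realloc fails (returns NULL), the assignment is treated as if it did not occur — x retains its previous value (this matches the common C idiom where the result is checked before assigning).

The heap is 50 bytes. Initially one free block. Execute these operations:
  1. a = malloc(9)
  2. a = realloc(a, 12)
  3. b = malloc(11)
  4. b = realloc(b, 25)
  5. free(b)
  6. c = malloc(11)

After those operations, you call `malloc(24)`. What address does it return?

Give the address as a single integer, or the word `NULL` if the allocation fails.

Answer: 23

Derivation:
Op 1: a = malloc(9) -> a = 0; heap: [0-8 ALLOC][9-49 FREE]
Op 2: a = realloc(a, 12) -> a = 0; heap: [0-11 ALLOC][12-49 FREE]
Op 3: b = malloc(11) -> b = 12; heap: [0-11 ALLOC][12-22 ALLOC][23-49 FREE]
Op 4: b = realloc(b, 25) -> b = 12; heap: [0-11 ALLOC][12-36 ALLOC][37-49 FREE]
Op 5: free(b) -> (freed b); heap: [0-11 ALLOC][12-49 FREE]
Op 6: c = malloc(11) -> c = 12; heap: [0-11 ALLOC][12-22 ALLOC][23-49 FREE]
malloc(24): first-fit scan over [0-11 ALLOC][12-22 ALLOC][23-49 FREE] -> 23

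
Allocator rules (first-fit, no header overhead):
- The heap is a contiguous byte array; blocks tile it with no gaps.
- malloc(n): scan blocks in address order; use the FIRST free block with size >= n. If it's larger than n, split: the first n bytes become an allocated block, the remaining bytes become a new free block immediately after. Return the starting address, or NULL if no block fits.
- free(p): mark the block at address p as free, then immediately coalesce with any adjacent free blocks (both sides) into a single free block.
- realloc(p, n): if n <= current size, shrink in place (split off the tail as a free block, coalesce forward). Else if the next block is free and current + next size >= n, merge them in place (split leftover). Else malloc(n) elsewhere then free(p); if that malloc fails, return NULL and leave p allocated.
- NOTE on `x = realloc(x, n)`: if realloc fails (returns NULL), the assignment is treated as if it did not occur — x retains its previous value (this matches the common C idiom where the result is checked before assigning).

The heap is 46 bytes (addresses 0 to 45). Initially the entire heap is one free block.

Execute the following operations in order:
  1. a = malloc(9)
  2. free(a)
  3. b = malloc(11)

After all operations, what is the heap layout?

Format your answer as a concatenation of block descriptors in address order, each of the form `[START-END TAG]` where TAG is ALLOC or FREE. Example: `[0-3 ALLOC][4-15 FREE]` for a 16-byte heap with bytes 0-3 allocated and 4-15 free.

Answer: [0-10 ALLOC][11-45 FREE]

Derivation:
Op 1: a = malloc(9) -> a = 0; heap: [0-8 ALLOC][9-45 FREE]
Op 2: free(a) -> (freed a); heap: [0-45 FREE]
Op 3: b = malloc(11) -> b = 0; heap: [0-10 ALLOC][11-45 FREE]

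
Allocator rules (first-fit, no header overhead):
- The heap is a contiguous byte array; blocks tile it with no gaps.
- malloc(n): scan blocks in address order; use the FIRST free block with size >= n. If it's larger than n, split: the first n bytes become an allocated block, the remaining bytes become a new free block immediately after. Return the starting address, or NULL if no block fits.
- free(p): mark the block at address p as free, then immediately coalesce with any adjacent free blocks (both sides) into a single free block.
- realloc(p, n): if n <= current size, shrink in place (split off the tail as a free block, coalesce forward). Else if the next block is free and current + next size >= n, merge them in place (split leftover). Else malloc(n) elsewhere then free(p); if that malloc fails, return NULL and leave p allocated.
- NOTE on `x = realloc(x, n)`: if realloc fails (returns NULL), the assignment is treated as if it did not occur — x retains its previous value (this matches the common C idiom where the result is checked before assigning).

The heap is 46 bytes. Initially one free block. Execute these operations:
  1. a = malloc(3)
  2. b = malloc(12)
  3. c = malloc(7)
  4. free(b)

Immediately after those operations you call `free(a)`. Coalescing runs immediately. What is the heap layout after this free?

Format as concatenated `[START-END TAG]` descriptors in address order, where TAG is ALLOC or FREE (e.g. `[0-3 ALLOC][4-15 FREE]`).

Answer: [0-14 FREE][15-21 ALLOC][22-45 FREE]

Derivation:
Op 1: a = malloc(3) -> a = 0; heap: [0-2 ALLOC][3-45 FREE]
Op 2: b = malloc(12) -> b = 3; heap: [0-2 ALLOC][3-14 ALLOC][15-45 FREE]
Op 3: c = malloc(7) -> c = 15; heap: [0-2 ALLOC][3-14 ALLOC][15-21 ALLOC][22-45 FREE]
Op 4: free(b) -> (freed b); heap: [0-2 ALLOC][3-14 FREE][15-21 ALLOC][22-45 FREE]
free(a): a = 0 -> block [0-2 ALLOC]; mark free, coalesce with adjacent free neighbors -> [0-14 FREE][15-21 ALLOC][22-45 FREE]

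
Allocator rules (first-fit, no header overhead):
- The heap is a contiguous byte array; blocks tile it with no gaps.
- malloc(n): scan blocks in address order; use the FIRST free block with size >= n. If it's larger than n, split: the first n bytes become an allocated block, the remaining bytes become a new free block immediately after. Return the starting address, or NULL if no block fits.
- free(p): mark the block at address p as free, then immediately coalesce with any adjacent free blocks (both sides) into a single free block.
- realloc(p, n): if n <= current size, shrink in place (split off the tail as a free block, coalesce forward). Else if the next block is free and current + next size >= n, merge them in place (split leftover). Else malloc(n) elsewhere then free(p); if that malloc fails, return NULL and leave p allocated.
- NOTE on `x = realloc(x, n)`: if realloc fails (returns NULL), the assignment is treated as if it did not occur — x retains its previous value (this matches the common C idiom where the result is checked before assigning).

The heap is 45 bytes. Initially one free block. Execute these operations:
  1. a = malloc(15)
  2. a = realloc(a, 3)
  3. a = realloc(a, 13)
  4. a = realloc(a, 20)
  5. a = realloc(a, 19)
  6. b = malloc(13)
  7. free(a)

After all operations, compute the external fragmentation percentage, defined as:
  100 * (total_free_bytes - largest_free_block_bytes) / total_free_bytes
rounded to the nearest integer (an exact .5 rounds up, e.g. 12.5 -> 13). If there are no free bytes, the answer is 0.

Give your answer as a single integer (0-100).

Op 1: a = malloc(15) -> a = 0; heap: [0-14 ALLOC][15-44 FREE]
Op 2: a = realloc(a, 3) -> a = 0; heap: [0-2 ALLOC][3-44 FREE]
Op 3: a = realloc(a, 13) -> a = 0; heap: [0-12 ALLOC][13-44 FREE]
Op 4: a = realloc(a, 20) -> a = 0; heap: [0-19 ALLOC][20-44 FREE]
Op 5: a = realloc(a, 19) -> a = 0; heap: [0-18 ALLOC][19-44 FREE]
Op 6: b = malloc(13) -> b = 19; heap: [0-18 ALLOC][19-31 ALLOC][32-44 FREE]
Op 7: free(a) -> (freed a); heap: [0-18 FREE][19-31 ALLOC][32-44 FREE]
Free blocks: [19 13] total_free=32 largest=19 -> 100*(32-19)/32 = 1300/32 = 40.625 -> rounds to 41

Answer: 41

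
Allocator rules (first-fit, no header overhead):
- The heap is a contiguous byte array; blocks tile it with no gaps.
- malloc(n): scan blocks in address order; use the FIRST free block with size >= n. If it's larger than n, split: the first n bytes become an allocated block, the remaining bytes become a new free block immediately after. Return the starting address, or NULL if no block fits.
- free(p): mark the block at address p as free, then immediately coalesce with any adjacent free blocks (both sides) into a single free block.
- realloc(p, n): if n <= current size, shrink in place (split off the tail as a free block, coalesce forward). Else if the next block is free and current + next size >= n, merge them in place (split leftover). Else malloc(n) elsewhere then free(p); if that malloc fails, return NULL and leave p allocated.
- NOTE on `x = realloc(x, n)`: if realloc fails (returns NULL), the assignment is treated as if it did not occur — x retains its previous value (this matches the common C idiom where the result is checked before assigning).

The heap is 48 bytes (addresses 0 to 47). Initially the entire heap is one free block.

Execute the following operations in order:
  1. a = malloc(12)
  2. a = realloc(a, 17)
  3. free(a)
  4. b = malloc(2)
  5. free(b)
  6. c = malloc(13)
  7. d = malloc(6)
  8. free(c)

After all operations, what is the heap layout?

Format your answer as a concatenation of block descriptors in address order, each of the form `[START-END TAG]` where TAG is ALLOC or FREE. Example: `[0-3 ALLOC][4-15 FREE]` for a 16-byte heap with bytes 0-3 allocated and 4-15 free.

Op 1: a = malloc(12) -> a = 0; heap: [0-11 ALLOC][12-47 FREE]
Op 2: a = realloc(a, 17) -> a = 0; heap: [0-16 ALLOC][17-47 FREE]
Op 3: free(a) -> (freed a); heap: [0-47 FREE]
Op 4: b = malloc(2) -> b = 0; heap: [0-1 ALLOC][2-47 FREE]
Op 5: free(b) -> (freed b); heap: [0-47 FREE]
Op 6: c = malloc(13) -> c = 0; heap: [0-12 ALLOC][13-47 FREE]
Op 7: d = malloc(6) -> d = 13; heap: [0-12 ALLOC][13-18 ALLOC][19-47 FREE]
Op 8: free(c) -> (freed c); heap: [0-12 FREE][13-18 ALLOC][19-47 FREE]

Answer: [0-12 FREE][13-18 ALLOC][19-47 FREE]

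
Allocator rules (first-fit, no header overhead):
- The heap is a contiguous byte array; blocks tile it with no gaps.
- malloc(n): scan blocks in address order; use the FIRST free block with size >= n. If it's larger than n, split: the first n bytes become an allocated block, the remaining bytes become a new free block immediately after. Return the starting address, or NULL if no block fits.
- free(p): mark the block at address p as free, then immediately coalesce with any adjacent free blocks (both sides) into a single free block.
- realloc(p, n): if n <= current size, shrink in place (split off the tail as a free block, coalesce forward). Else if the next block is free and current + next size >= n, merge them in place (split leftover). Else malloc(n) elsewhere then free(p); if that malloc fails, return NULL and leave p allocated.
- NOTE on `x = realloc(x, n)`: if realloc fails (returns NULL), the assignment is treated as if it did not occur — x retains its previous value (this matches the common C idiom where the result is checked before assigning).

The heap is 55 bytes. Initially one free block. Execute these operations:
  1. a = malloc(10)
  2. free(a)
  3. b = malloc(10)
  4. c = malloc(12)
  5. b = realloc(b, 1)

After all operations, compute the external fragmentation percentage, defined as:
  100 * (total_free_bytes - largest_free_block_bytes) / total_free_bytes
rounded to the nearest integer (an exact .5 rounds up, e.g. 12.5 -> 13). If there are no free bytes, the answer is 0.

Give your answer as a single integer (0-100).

Answer: 21

Derivation:
Op 1: a = malloc(10) -> a = 0; heap: [0-9 ALLOC][10-54 FREE]
Op 2: free(a) -> (freed a); heap: [0-54 FREE]
Op 3: b = malloc(10) -> b = 0; heap: [0-9 ALLOC][10-54 FREE]
Op 4: c = malloc(12) -> c = 10; heap: [0-9 ALLOC][10-21 ALLOC][22-54 FREE]
Op 5: b = realloc(b, 1) -> b = 0; heap: [0-0 ALLOC][1-9 FREE][10-21 ALLOC][22-54 FREE]
Free blocks: [9 33] total_free=42 largest=33 -> 100*(42-33)/42 = 900/42 ≈ 21.429 -> rounds to 21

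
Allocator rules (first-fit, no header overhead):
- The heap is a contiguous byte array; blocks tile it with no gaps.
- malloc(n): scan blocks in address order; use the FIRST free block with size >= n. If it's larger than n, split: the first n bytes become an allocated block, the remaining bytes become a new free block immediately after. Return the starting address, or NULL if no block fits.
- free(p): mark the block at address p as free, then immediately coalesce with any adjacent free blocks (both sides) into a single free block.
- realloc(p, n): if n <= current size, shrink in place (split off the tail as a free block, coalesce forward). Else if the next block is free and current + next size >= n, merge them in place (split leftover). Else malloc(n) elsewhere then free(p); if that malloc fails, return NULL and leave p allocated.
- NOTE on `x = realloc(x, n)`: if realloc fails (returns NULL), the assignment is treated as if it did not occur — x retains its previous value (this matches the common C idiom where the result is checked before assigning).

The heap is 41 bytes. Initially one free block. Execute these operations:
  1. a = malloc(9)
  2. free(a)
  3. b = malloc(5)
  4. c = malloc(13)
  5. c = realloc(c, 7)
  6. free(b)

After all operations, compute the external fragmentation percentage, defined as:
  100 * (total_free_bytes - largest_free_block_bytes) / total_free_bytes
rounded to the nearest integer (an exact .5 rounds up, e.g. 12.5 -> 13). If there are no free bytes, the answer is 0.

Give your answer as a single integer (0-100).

Answer: 15

Derivation:
Op 1: a = malloc(9) -> a = 0; heap: [0-8 ALLOC][9-40 FREE]
Op 2: free(a) -> (freed a); heap: [0-40 FREE]
Op 3: b = malloc(5) -> b = 0; heap: [0-4 ALLOC][5-40 FREE]
Op 4: c = malloc(13) -> c = 5; heap: [0-4 ALLOC][5-17 ALLOC][18-40 FREE]
Op 5: c = realloc(c, 7) -> c = 5; heap: [0-4 ALLOC][5-11 ALLOC][12-40 FREE]
Op 6: free(b) -> (freed b); heap: [0-4 FREE][5-11 ALLOC][12-40 FREE]
Free blocks: [5 29] total_free=34 largest=29 -> 100*(34-29)/34 = 500/34 ≈ 14.706 -> rounds to 15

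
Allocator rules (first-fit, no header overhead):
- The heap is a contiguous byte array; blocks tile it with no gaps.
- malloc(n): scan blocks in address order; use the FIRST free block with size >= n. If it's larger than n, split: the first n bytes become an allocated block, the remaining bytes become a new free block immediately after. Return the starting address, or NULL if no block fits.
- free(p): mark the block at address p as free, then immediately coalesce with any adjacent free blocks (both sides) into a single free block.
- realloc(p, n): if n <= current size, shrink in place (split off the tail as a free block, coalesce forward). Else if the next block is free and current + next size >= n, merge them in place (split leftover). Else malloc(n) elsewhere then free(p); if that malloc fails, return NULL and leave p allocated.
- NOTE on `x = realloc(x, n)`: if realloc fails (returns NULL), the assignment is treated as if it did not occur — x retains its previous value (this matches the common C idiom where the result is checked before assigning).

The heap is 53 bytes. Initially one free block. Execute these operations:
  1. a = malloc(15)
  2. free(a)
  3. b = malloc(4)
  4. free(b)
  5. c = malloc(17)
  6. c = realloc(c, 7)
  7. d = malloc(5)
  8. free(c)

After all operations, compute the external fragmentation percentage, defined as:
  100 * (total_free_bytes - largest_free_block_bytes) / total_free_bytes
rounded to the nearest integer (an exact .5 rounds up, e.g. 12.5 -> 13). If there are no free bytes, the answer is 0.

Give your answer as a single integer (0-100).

Answer: 15

Derivation:
Op 1: a = malloc(15) -> a = 0; heap: [0-14 ALLOC][15-52 FREE]
Op 2: free(a) -> (freed a); heap: [0-52 FREE]
Op 3: b = malloc(4) -> b = 0; heap: [0-3 ALLOC][4-52 FREE]
Op 4: free(b) -> (freed b); heap: [0-52 FREE]
Op 5: c = malloc(17) -> c = 0; heap: [0-16 ALLOC][17-52 FREE]
Op 6: c = realloc(c, 7) -> c = 0; heap: [0-6 ALLOC][7-52 FREE]
Op 7: d = malloc(5) -> d = 7; heap: [0-6 ALLOC][7-11 ALLOC][12-52 FREE]
Op 8: free(c) -> (freed c); heap: [0-6 FREE][7-11 ALLOC][12-52 FREE]
Free blocks: [7 41] total_free=48 largest=41 -> 100*(48-41)/48 = 700/48 ≈ 14.583 -> rounds to 15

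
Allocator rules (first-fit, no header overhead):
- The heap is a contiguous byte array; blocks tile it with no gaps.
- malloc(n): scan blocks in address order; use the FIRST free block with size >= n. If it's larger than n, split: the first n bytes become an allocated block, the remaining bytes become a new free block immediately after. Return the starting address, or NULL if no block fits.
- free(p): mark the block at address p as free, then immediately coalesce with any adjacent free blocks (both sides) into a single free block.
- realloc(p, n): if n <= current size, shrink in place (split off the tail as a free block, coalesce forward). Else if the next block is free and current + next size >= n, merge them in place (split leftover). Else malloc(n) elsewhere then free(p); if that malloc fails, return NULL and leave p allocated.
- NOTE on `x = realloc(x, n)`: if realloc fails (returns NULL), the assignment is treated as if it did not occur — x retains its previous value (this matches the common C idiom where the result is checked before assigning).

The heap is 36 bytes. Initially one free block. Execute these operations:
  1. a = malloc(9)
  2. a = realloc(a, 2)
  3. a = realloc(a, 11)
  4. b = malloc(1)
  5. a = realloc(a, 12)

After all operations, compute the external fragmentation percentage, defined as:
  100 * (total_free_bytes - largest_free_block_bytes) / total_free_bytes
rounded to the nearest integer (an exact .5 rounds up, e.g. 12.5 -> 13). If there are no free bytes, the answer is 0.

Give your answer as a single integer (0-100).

Answer: 48

Derivation:
Op 1: a = malloc(9) -> a = 0; heap: [0-8 ALLOC][9-35 FREE]
Op 2: a = realloc(a, 2) -> a = 0; heap: [0-1 ALLOC][2-35 FREE]
Op 3: a = realloc(a, 11) -> a = 0; heap: [0-10 ALLOC][11-35 FREE]
Op 4: b = malloc(1) -> b = 11; heap: [0-10 ALLOC][11-11 ALLOC][12-35 FREE]
Op 5: a = realloc(a, 12) -> a = 12; heap: [0-10 FREE][11-11 ALLOC][12-23 ALLOC][24-35 FREE]
Free blocks: [11 12] total_free=23 largest=12 -> 100*(23-12)/23 = 1100/23 ≈ 47.826 -> rounds to 48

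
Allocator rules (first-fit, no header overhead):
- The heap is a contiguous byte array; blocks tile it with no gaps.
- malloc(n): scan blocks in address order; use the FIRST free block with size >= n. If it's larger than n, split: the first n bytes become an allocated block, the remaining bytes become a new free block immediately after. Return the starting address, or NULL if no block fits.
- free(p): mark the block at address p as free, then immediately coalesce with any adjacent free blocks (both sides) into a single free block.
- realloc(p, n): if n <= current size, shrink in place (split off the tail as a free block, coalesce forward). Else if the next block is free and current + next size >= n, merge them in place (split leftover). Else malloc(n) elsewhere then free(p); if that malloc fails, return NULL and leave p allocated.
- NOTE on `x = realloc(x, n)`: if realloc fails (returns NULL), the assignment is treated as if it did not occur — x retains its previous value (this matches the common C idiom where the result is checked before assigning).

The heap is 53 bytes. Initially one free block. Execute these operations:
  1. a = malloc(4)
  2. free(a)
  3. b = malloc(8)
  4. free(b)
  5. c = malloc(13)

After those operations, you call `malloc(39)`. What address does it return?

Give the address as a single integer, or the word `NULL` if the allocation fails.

Answer: 13

Derivation:
Op 1: a = malloc(4) -> a = 0; heap: [0-3 ALLOC][4-52 FREE]
Op 2: free(a) -> (freed a); heap: [0-52 FREE]
Op 3: b = malloc(8) -> b = 0; heap: [0-7 ALLOC][8-52 FREE]
Op 4: free(b) -> (freed b); heap: [0-52 FREE]
Op 5: c = malloc(13) -> c = 0; heap: [0-12 ALLOC][13-52 FREE]
malloc(39): first-fit scan over [0-12 ALLOC][13-52 FREE] -> 13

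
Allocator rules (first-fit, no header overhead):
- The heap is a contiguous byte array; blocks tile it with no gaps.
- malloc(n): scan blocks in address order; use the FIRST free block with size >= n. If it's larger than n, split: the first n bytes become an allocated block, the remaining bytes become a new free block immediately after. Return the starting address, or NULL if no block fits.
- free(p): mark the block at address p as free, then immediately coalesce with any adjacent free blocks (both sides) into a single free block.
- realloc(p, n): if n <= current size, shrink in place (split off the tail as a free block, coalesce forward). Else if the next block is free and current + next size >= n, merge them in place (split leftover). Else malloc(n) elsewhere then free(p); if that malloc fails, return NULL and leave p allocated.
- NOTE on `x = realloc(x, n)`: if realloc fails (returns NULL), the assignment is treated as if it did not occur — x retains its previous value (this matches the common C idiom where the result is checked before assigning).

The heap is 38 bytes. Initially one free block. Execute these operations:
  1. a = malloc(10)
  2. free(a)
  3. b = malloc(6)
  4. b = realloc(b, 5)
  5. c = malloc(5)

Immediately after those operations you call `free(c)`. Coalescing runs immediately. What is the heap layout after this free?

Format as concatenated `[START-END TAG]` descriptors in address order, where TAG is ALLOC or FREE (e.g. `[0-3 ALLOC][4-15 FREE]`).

Answer: [0-4 ALLOC][5-37 FREE]

Derivation:
Op 1: a = malloc(10) -> a = 0; heap: [0-9 ALLOC][10-37 FREE]
Op 2: free(a) -> (freed a); heap: [0-37 FREE]
Op 3: b = malloc(6) -> b = 0; heap: [0-5 ALLOC][6-37 FREE]
Op 4: b = realloc(b, 5) -> b = 0; heap: [0-4 ALLOC][5-37 FREE]
Op 5: c = malloc(5) -> c = 5; heap: [0-4 ALLOC][5-9 ALLOC][10-37 FREE]
free(c): c = 5 -> block [5-9 ALLOC]; mark free, coalesce with adjacent free neighbors -> [0-4 ALLOC][5-37 FREE]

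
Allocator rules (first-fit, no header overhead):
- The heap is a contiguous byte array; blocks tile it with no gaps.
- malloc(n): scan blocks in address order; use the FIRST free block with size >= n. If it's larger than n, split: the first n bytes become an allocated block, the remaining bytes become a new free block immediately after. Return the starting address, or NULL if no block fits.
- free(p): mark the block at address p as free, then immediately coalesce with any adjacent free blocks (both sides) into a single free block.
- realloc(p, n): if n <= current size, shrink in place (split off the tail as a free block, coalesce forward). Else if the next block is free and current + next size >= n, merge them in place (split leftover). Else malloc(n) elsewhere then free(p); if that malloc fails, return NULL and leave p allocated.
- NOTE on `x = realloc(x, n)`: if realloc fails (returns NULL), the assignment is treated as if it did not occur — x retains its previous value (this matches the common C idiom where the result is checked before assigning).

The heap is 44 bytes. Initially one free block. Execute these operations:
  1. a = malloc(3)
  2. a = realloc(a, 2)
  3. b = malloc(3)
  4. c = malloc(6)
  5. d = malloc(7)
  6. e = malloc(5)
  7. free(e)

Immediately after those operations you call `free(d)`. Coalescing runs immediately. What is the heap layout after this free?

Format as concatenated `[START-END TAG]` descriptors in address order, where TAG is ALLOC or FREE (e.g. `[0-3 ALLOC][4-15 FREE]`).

Op 1: a = malloc(3) -> a = 0; heap: [0-2 ALLOC][3-43 FREE]
Op 2: a = realloc(a, 2) -> a = 0; heap: [0-1 ALLOC][2-43 FREE]
Op 3: b = malloc(3) -> b = 2; heap: [0-1 ALLOC][2-4 ALLOC][5-43 FREE]
Op 4: c = malloc(6) -> c = 5; heap: [0-1 ALLOC][2-4 ALLOC][5-10 ALLOC][11-43 FREE]
Op 5: d = malloc(7) -> d = 11; heap: [0-1 ALLOC][2-4 ALLOC][5-10 ALLOC][11-17 ALLOC][18-43 FREE]
Op 6: e = malloc(5) -> e = 18; heap: [0-1 ALLOC][2-4 ALLOC][5-10 ALLOC][11-17 ALLOC][18-22 ALLOC][23-43 FREE]
Op 7: free(e) -> (freed e); heap: [0-1 ALLOC][2-4 ALLOC][5-10 ALLOC][11-17 ALLOC][18-43 FREE]
free(d): d = 11 -> block [11-17 ALLOC]; mark free, coalesce with adjacent free neighbors -> [0-1 ALLOC][2-4 ALLOC][5-10 ALLOC][11-43 FREE]

Answer: [0-1 ALLOC][2-4 ALLOC][5-10 ALLOC][11-43 FREE]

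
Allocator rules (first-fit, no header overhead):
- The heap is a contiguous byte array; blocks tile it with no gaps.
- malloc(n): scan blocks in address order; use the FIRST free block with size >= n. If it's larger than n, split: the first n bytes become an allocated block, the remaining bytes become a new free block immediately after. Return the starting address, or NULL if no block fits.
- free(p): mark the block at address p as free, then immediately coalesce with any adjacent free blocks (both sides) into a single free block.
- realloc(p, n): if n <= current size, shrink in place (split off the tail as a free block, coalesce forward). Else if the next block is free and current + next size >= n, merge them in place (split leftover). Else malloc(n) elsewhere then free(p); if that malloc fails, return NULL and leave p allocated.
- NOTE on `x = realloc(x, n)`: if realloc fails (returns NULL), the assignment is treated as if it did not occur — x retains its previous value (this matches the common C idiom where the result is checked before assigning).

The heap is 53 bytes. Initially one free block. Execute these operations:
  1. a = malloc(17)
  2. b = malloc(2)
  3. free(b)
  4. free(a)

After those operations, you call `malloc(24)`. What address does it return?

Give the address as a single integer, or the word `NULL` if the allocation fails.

Answer: 0

Derivation:
Op 1: a = malloc(17) -> a = 0; heap: [0-16 ALLOC][17-52 FREE]
Op 2: b = malloc(2) -> b = 17; heap: [0-16 ALLOC][17-18 ALLOC][19-52 FREE]
Op 3: free(b) -> (freed b); heap: [0-16 ALLOC][17-52 FREE]
Op 4: free(a) -> (freed a); heap: [0-52 FREE]
malloc(24): first-fit scan over [0-52 FREE] -> 0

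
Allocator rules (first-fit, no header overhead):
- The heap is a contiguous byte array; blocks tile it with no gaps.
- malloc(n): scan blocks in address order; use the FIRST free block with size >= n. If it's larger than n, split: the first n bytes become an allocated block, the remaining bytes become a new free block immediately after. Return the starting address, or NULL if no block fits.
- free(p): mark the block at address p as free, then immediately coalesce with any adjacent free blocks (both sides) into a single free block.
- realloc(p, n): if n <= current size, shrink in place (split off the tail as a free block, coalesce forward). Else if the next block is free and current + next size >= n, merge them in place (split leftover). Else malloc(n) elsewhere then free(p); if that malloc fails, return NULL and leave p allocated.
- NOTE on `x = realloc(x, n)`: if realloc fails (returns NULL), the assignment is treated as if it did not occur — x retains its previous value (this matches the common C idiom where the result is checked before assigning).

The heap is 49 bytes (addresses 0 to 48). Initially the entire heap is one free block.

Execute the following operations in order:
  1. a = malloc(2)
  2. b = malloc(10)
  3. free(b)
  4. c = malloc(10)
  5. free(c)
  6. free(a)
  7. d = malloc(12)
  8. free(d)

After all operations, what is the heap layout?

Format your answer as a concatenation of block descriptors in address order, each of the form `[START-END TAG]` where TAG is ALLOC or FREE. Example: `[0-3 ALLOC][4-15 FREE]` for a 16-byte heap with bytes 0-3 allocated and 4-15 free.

Op 1: a = malloc(2) -> a = 0; heap: [0-1 ALLOC][2-48 FREE]
Op 2: b = malloc(10) -> b = 2; heap: [0-1 ALLOC][2-11 ALLOC][12-48 FREE]
Op 3: free(b) -> (freed b); heap: [0-1 ALLOC][2-48 FREE]
Op 4: c = malloc(10) -> c = 2; heap: [0-1 ALLOC][2-11 ALLOC][12-48 FREE]
Op 5: free(c) -> (freed c); heap: [0-1 ALLOC][2-48 FREE]
Op 6: free(a) -> (freed a); heap: [0-48 FREE]
Op 7: d = malloc(12) -> d = 0; heap: [0-11 ALLOC][12-48 FREE]
Op 8: free(d) -> (freed d); heap: [0-48 FREE]

Answer: [0-48 FREE]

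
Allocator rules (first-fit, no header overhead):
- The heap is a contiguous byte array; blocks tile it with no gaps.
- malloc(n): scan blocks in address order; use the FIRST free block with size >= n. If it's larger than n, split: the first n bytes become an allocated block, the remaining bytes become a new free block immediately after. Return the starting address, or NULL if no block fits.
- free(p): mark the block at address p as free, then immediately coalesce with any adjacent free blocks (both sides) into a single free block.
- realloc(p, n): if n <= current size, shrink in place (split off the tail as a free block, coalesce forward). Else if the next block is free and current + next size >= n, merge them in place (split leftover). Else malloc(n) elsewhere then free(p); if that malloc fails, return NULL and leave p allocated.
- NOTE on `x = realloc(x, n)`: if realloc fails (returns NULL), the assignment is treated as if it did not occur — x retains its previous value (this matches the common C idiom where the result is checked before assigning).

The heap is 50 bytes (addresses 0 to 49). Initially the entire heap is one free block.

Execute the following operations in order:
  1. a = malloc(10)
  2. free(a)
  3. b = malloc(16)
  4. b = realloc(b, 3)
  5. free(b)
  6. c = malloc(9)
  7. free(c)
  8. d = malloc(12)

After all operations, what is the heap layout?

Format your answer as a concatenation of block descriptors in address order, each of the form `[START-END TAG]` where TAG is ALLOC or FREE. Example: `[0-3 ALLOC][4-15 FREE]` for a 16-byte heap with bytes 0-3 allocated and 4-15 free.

Op 1: a = malloc(10) -> a = 0; heap: [0-9 ALLOC][10-49 FREE]
Op 2: free(a) -> (freed a); heap: [0-49 FREE]
Op 3: b = malloc(16) -> b = 0; heap: [0-15 ALLOC][16-49 FREE]
Op 4: b = realloc(b, 3) -> b = 0; heap: [0-2 ALLOC][3-49 FREE]
Op 5: free(b) -> (freed b); heap: [0-49 FREE]
Op 6: c = malloc(9) -> c = 0; heap: [0-8 ALLOC][9-49 FREE]
Op 7: free(c) -> (freed c); heap: [0-49 FREE]
Op 8: d = malloc(12) -> d = 0; heap: [0-11 ALLOC][12-49 FREE]

Answer: [0-11 ALLOC][12-49 FREE]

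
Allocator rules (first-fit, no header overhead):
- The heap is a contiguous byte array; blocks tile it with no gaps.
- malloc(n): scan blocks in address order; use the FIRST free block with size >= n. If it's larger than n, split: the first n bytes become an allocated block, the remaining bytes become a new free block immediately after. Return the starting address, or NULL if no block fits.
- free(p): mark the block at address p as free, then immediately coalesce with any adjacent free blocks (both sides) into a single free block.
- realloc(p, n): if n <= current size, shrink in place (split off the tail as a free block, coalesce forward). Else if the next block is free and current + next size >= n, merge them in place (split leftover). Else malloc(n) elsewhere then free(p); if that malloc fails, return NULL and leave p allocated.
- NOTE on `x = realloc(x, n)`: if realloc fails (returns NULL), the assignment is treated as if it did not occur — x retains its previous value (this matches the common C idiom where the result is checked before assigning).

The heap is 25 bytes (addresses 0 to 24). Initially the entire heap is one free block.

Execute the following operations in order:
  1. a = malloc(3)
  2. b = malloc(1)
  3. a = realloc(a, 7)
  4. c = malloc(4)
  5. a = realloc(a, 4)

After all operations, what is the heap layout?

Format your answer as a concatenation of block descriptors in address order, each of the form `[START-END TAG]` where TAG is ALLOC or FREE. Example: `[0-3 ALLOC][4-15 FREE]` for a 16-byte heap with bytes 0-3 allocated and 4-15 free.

Op 1: a = malloc(3) -> a = 0; heap: [0-2 ALLOC][3-24 FREE]
Op 2: b = malloc(1) -> b = 3; heap: [0-2 ALLOC][3-3 ALLOC][4-24 FREE]
Op 3: a = realloc(a, 7) -> a = 4; heap: [0-2 FREE][3-3 ALLOC][4-10 ALLOC][11-24 FREE]
Op 4: c = malloc(4) -> c = 11; heap: [0-2 FREE][3-3 ALLOC][4-10 ALLOC][11-14 ALLOC][15-24 FREE]
Op 5: a = realloc(a, 4) -> a = 4; heap: [0-2 FREE][3-3 ALLOC][4-7 ALLOC][8-10 FREE][11-14 ALLOC][15-24 FREE]

Answer: [0-2 FREE][3-3 ALLOC][4-7 ALLOC][8-10 FREE][11-14 ALLOC][15-24 FREE]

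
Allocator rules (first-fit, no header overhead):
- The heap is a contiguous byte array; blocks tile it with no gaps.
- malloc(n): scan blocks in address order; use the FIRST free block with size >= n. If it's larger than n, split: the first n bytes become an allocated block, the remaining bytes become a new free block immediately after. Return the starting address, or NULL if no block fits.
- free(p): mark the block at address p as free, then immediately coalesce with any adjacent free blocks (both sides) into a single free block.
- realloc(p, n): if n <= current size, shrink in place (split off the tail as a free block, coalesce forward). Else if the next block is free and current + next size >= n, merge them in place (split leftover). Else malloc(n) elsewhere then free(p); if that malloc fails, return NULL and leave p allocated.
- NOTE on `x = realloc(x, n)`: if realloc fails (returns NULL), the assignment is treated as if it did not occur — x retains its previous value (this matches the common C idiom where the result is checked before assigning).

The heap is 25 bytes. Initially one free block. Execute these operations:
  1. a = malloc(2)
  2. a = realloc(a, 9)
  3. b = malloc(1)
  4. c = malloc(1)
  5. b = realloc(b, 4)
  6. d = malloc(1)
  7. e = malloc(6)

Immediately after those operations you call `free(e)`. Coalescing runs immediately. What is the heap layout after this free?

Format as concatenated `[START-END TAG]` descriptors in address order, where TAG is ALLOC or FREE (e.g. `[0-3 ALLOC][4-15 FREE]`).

Answer: [0-8 ALLOC][9-9 ALLOC][10-10 ALLOC][11-14 ALLOC][15-24 FREE]

Derivation:
Op 1: a = malloc(2) -> a = 0; heap: [0-1 ALLOC][2-24 FREE]
Op 2: a = realloc(a, 9) -> a = 0; heap: [0-8 ALLOC][9-24 FREE]
Op 3: b = malloc(1) -> b = 9; heap: [0-8 ALLOC][9-9 ALLOC][10-24 FREE]
Op 4: c = malloc(1) -> c = 10; heap: [0-8 ALLOC][9-9 ALLOC][10-10 ALLOC][11-24 FREE]
Op 5: b = realloc(b, 4) -> b = 11; heap: [0-8 ALLOC][9-9 FREE][10-10 ALLOC][11-14 ALLOC][15-24 FREE]
Op 6: d = malloc(1) -> d = 9; heap: [0-8 ALLOC][9-9 ALLOC][10-10 ALLOC][11-14 ALLOC][15-24 FREE]
Op 7: e = malloc(6) -> e = 15; heap: [0-8 ALLOC][9-9 ALLOC][10-10 ALLOC][11-14 ALLOC][15-20 ALLOC][21-24 FREE]
free(e): e = 15 -> block [15-20 ALLOC]; mark free, coalesce with adjacent free neighbors -> [0-8 ALLOC][9-9 ALLOC][10-10 ALLOC][11-14 ALLOC][15-24 FREE]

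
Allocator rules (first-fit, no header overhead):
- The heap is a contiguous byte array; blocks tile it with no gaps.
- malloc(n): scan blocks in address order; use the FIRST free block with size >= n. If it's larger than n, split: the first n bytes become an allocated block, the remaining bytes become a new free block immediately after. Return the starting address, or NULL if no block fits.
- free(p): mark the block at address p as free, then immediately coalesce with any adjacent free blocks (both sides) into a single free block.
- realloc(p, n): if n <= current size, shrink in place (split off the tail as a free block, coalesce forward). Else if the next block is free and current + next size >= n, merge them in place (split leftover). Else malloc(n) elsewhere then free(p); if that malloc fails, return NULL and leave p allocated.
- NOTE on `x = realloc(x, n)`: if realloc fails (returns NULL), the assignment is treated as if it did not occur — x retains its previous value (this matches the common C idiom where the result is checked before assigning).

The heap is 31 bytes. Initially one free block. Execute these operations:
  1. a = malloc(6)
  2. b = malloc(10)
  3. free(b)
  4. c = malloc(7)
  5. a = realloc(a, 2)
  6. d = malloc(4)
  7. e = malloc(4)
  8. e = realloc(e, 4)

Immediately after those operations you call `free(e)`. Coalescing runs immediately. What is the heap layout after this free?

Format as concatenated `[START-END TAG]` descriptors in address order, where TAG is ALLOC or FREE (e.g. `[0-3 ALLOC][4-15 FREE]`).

Answer: [0-1 ALLOC][2-5 ALLOC][6-12 ALLOC][13-30 FREE]

Derivation:
Op 1: a = malloc(6) -> a = 0; heap: [0-5 ALLOC][6-30 FREE]
Op 2: b = malloc(10) -> b = 6; heap: [0-5 ALLOC][6-15 ALLOC][16-30 FREE]
Op 3: free(b) -> (freed b); heap: [0-5 ALLOC][6-30 FREE]
Op 4: c = malloc(7) -> c = 6; heap: [0-5 ALLOC][6-12 ALLOC][13-30 FREE]
Op 5: a = realloc(a, 2) -> a = 0; heap: [0-1 ALLOC][2-5 FREE][6-12 ALLOC][13-30 FREE]
Op 6: d = malloc(4) -> d = 2; heap: [0-1 ALLOC][2-5 ALLOC][6-12 ALLOC][13-30 FREE]
Op 7: e = malloc(4) -> e = 13; heap: [0-1 ALLOC][2-5 ALLOC][6-12 ALLOC][13-16 ALLOC][17-30 FREE]
Op 8: e = realloc(e, 4) -> e = 13; heap: [0-1 ALLOC][2-5 ALLOC][6-12 ALLOC][13-16 ALLOC][17-30 FREE]
free(e): e = 13 -> block [13-16 ALLOC]; mark free, coalesce with adjacent free neighbors -> [0-1 ALLOC][2-5 ALLOC][6-12 ALLOC][13-30 FREE]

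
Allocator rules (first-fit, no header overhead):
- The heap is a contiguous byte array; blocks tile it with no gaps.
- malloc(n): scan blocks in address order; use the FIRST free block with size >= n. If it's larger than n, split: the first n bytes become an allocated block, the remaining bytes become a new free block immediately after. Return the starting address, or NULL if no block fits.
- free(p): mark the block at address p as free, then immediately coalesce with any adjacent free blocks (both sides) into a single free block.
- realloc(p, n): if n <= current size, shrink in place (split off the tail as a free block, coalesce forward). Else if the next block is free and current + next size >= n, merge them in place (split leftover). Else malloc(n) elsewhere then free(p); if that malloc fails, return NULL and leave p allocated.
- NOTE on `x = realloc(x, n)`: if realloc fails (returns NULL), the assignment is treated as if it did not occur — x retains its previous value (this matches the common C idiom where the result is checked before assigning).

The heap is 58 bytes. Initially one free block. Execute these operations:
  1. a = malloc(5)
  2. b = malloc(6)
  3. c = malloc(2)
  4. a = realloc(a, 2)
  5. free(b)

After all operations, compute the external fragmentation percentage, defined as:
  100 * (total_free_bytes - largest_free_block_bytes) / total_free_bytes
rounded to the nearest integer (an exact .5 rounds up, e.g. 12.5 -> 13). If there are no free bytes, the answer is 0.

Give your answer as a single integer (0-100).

Op 1: a = malloc(5) -> a = 0; heap: [0-4 ALLOC][5-57 FREE]
Op 2: b = malloc(6) -> b = 5; heap: [0-4 ALLOC][5-10 ALLOC][11-57 FREE]
Op 3: c = malloc(2) -> c = 11; heap: [0-4 ALLOC][5-10 ALLOC][11-12 ALLOC][13-57 FREE]
Op 4: a = realloc(a, 2) -> a = 0; heap: [0-1 ALLOC][2-4 FREE][5-10 ALLOC][11-12 ALLOC][13-57 FREE]
Op 5: free(b) -> (freed b); heap: [0-1 ALLOC][2-10 FREE][11-12 ALLOC][13-57 FREE]
Free blocks: [9 45] total_free=54 largest=45 -> 100*(54-45)/54 = 900/54 ≈ 16.667 -> rounds to 17

Answer: 17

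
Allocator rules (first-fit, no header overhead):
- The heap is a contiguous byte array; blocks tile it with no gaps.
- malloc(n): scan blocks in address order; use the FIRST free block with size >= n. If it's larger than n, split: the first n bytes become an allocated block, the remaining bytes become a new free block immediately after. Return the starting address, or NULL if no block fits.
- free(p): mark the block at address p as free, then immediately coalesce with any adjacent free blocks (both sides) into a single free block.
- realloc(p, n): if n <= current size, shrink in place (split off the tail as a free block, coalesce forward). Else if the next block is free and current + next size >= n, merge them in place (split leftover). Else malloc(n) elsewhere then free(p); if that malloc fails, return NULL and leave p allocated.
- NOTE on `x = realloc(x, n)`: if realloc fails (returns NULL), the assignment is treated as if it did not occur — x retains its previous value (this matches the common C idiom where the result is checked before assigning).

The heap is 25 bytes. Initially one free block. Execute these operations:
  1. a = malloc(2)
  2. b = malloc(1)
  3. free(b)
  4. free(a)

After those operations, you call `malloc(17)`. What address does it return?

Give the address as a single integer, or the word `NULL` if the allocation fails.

Answer: 0

Derivation:
Op 1: a = malloc(2) -> a = 0; heap: [0-1 ALLOC][2-24 FREE]
Op 2: b = malloc(1) -> b = 2; heap: [0-1 ALLOC][2-2 ALLOC][3-24 FREE]
Op 3: free(b) -> (freed b); heap: [0-1 ALLOC][2-24 FREE]
Op 4: free(a) -> (freed a); heap: [0-24 FREE]
malloc(17): first-fit scan over [0-24 FREE] -> 0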